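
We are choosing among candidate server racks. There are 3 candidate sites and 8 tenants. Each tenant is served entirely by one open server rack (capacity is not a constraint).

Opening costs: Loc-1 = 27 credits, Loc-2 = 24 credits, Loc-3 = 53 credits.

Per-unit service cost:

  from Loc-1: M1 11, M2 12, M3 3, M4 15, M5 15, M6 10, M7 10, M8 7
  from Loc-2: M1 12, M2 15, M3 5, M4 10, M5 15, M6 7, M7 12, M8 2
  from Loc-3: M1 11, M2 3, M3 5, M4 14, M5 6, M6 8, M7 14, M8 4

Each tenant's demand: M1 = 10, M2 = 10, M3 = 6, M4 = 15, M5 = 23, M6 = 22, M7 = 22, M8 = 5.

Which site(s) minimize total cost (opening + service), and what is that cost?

For any fixed open set, each tenant goes to its cheapest open site; total = fixed + service.
{Loc-1, Loc-2, Loc-3}: M1→Loc-1 11·10=110, M2→Loc-3 3·10=30, M3→Loc-1 3·6=18, M4→Loc-2 10·15=150, M5→Loc-3 6·23=138, M6→Loc-2 7·22=154, M7→Loc-1 10·22=220, M8→Loc-2 2·5=10. Service 830; fixed 104; total 934.
{Loc-2, Loc-3}: service 886 + fixed 77 = 963
{Loc-1, Loc-3}: M1→Loc-1 11·10=110, M2→Loc-3 3·10=30, M3→Loc-1 3·6=18, M4→Loc-3 14·15=210, M5→Loc-3 6·23=138, M6→Loc-3 8·22=176, M7→Loc-1 10·22=220, M8→Loc-3 4·5=20. Service 922; fixed 80; total 1002.
{Loc-2}: service 1223 + fixed 24 = 1247
(All 7 nonempty subsets were checked; Loc-1, Loc-2 and Loc-3 is lowest.)

Open Loc-1, Loc-2 and Loc-3; minimum total cost 934.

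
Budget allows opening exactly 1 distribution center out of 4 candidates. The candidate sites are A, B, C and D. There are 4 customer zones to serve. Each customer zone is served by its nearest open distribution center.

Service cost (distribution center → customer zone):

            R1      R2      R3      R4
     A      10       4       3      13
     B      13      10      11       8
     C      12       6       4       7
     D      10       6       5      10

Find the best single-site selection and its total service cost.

With exactly 1 open, each customer zone uses its cheapest among the chosen.
{C}: R1→C 12, R2→C 6, R3→C 4, R4→C 7. Service cost 29.
{A}: service cost 30
{D}: service cost 31
Among all 4 size-1 choices, {C} is lowest.

Choose C only; total service cost 29.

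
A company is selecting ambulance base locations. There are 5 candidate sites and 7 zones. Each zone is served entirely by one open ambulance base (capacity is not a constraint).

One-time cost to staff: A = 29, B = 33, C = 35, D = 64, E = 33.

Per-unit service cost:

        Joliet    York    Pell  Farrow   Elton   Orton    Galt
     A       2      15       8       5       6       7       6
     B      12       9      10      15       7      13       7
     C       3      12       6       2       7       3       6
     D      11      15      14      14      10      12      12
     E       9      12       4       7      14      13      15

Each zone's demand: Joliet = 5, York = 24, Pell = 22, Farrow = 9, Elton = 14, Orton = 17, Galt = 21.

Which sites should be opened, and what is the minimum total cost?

For any fixed open set, each zone goes to its cheapest open site; total = fixed + service.
{B, C, E}: Joliet→C 3·5=15, York→B 9·24=216, Pell→E 4·22=88, Farrow→C 2·9=18, Elton→B 7·14=98, Orton→C 3·17=51, Galt→C 6·21=126. Service 612; fixed 101; total 713.
{A, B, C, E}: service 593 + fixed 130 = 723
{B, C}: Joliet→C 3·5=15, York→B 9·24=216, Pell→C 6·22=132, Farrow→C 2·9=18, Elton→B 7·14=98, Orton→C 3·17=51, Galt→C 6·21=126. Service 656; fixed 68; total 724.
{A, B, C, D, E}: service 593 + fixed 194 = 787
No other subset beats 713.

Open B, C and E; minimum total cost 713.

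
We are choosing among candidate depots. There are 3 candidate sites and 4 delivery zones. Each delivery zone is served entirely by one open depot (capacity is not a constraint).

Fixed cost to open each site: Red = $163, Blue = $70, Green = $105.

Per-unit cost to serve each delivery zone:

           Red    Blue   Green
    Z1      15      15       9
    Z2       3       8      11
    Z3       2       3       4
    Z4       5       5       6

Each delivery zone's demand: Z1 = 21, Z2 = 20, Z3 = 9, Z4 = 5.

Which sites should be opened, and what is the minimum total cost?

For any fixed open set, each delivery zone goes to its cheapest open site; total = fixed + service.
{Red, Green}: Z1→Green 9·21=189, Z2→Red 3·20=60, Z3→Red 2·9=18, Z4→Red 5·5=25. Service 292; fixed 268; total 560.
{Blue, Green}: service 401 + fixed 175 = 576
{Green}: service 475 + fixed 105 = 580
{Red, Blue, Green}: service 292 + fixed 338 = 630
No other subset beats 560.

Open Red and Green; minimum total cost 560.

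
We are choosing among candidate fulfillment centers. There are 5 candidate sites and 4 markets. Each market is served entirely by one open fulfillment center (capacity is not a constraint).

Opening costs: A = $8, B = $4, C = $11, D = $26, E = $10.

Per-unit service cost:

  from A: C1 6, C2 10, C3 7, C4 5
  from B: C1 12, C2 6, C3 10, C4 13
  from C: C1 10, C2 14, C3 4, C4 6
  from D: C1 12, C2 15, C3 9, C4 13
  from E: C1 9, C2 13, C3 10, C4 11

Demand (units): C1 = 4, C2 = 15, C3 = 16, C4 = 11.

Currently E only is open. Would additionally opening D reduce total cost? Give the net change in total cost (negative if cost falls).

Current service cost with {E}: 512.
Adding D: each market re-picks its cheapest; new service cost 496, saving 16.
Extra fixed cost: 26. Net change = 26 − 16 = 10.
(Totals: 522 → 532.)

No — net change +10 (cost rises by 10).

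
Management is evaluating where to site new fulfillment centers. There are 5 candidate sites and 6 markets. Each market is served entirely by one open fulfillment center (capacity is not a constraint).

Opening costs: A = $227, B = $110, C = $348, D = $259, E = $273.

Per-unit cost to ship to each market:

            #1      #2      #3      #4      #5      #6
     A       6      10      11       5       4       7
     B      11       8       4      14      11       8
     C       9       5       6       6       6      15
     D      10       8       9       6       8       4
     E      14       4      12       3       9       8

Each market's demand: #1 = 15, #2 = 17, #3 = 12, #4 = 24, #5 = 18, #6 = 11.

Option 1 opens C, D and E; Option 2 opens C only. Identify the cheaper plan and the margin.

Option 2 is cheaper by 322.

Option 1: {C, D, E}: #1→C 9·15=135, #2→E 4·17=68, #3→C 6·12=72, #4→E 3·24=72, #5→C 6·18=108, #6→D 4·11=44. Service 499; fixed 880; total 1379.
Option 2: {C}: #1→C 9·15=135, #2→C 5·17=85, #3→C 6·12=72, #4→C 6·24=144, #5→C 6·18=108, #6→C 15·11=165. Service 709; fixed 348; total 1057.
Difference: |1379 − 1057| = 322.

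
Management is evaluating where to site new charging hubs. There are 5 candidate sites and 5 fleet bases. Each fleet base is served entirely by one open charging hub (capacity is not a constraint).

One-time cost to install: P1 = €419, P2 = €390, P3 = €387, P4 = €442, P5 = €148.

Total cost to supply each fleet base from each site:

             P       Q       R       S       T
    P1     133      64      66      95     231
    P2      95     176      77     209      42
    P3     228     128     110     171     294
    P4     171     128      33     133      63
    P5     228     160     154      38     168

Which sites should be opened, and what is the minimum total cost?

For any fixed open set, each fleet base goes to its cheapest open site; total = fixed + service.
{P5}: P→P5 228, Q→P5 160, R→P5 154, S→P5 38, T→P5 168. Service 748; fixed 148; total 896.
{P2, P5}: service 412 + fixed 538 = 950
{P4}: service 528 + fixed 442 = 970
{P1, P2, P3, P4, P5}: P→P2 95, Q→P1 64, R→P4 33, S→P5 38, T→P2 42. Service 272; fixed 1786; total 2058.
No other subset beats 896.

Open P5 only; minimum total cost 896.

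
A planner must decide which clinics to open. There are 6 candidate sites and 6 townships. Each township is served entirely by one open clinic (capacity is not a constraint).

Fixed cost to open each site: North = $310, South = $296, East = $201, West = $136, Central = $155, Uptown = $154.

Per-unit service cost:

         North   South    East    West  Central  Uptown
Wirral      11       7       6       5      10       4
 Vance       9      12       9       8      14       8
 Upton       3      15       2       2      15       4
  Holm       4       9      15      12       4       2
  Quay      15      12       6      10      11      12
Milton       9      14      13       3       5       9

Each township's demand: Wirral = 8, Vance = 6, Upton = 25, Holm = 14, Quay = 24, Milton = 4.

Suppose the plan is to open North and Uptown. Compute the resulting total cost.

Total cost: 971

Each township is assigned to its cheapest site among the open ones.
{North, Uptown}: Wirral→Uptown 4·8=32, Vance→Uptown 8·6=48, Upton→North 3·25=75, Holm→Uptown 2·14=28, Quay→Uptown 12·24=288, Milton→North 9·4=36. Service 507; fixed 464; total 971.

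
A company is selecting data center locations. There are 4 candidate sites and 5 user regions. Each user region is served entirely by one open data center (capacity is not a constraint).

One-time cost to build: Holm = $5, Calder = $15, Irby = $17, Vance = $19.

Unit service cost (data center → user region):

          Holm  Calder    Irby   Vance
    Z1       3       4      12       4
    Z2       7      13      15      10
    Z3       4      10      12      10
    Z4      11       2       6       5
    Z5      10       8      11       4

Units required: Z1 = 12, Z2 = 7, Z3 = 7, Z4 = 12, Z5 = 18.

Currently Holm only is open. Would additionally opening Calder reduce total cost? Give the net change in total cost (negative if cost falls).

Yes — net change −129 (cost falls by 129).

Current service cost with {Holm}: 425.
Adding Calder: each user region re-picks its cheapest; new service cost 281, saving 144.
Extra fixed cost: 15. Net change = 15 − 144 = -129.
(Totals: 430 → 301.)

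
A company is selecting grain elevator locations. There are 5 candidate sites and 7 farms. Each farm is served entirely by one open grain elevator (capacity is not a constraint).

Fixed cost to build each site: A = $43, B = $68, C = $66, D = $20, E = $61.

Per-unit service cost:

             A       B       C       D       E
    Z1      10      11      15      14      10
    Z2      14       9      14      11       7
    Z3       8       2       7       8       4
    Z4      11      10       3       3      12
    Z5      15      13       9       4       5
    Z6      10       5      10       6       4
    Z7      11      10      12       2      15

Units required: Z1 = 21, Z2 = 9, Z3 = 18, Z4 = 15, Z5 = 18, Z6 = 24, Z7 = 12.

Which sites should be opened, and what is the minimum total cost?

Open D and E; minimum total cost 663.

For any fixed open set, each farm goes to its cheapest open site; total = fixed + service.
{D, E}: Z1→E 10·21=210, Z2→E 7·9=63, Z3→E 4·18=72, Z4→D 3·15=45, Z5→D 4·18=72, Z6→E 4·24=96, Z7→D 2·12=24. Service 582; fixed 81; total 663.
{B, D, E}: service 546 + fixed 149 = 695
{B, D}: service 609 + fixed 88 = 697
{A, B, C, D, E}: service 546 + fixed 258 = 804
No other subset beats 663.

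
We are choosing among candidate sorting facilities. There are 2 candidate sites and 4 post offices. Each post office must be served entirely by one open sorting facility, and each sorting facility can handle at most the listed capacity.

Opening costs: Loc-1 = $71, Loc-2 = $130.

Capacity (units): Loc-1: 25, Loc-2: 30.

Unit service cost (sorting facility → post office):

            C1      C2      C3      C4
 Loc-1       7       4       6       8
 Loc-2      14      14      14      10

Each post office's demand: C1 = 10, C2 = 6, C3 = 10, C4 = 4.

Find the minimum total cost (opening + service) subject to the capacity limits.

Minimum total cost: 447

Open {Loc-1, Loc-2}: C1→Loc-1 7·10=70, C2→Loc-2 14·6=84, C3→Loc-1 6·10=60, C4→Loc-1 8·4=32.
Loads: Loc-1 carries 24/25, Loc-2 carries 6/30. Service 246; fixed 201; total 447.
Next best feasible plan costs 455.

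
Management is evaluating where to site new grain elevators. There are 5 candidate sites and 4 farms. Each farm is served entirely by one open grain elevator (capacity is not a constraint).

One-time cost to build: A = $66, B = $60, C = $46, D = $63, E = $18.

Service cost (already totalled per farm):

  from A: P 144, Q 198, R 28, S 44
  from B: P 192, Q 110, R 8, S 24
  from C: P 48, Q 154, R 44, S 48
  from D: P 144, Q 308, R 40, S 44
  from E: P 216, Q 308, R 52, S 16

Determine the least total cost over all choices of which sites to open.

Minimum total cost: 296

For any fixed open set, each farm goes to its cheapest open site; total = fixed + service.
{B, C}: P→C 48, Q→B 110, R→B 8, S→B 24. Service 190; fixed 106; total 296.
{B, C, E}: service 182 + fixed 124 = 306
{C, E}: P→C 48, Q→C 154, R→C 44, S→E 16. Service 262; fixed 64; total 326.
{A, B, C, D, E}: P→C 48, Q→B 110, R→B 8, S→E 16. Service 182; fixed 253; total 435.
No other subset beats 296.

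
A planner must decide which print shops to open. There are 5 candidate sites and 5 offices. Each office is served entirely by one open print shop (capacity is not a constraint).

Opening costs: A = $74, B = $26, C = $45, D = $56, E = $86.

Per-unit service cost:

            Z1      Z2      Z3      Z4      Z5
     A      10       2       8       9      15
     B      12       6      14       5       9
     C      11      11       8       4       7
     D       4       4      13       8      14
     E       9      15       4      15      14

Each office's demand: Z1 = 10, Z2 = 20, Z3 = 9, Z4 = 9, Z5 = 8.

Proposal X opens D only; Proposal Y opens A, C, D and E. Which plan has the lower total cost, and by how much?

Proposal Y is cheaper by 8.

Proposal X: {D}: Z1→D 4·10=40, Z2→D 4·20=80, Z3→D 13·9=117, Z4→D 8·9=72, Z5→D 14·8=112. Service 421; fixed 56; total 477.
Proposal Y: {A, C, D, E}: Z1→D 4·10=40, Z2→A 2·20=40, Z3→E 4·9=36, Z4→C 4·9=36, Z5→C 7·8=56. Service 208; fixed 261; total 469.
Difference: |477 − 469| = 8.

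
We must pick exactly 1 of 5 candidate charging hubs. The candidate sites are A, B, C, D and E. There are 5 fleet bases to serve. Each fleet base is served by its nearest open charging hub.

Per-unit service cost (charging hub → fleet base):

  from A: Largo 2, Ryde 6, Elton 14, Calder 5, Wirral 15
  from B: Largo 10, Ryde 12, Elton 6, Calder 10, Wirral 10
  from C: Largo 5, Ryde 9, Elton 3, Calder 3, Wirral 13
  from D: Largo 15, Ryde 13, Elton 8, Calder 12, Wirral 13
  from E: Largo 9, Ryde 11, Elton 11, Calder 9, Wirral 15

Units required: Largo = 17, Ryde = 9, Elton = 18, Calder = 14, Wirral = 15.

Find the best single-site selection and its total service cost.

Choose C only; total service cost 457.

With exactly 1 open, each fleet base uses its cheapest among the chosen.
{C}: Largo→C 5·17=85, Ryde→C 9·9=81, Elton→C 3·18=54, Calder→C 3·14=42, Wirral→C 13·15=195. Service cost 457.
{A}: service cost 635
{B}: service cost 676
Among all 5 size-1 choices, {C} is lowest.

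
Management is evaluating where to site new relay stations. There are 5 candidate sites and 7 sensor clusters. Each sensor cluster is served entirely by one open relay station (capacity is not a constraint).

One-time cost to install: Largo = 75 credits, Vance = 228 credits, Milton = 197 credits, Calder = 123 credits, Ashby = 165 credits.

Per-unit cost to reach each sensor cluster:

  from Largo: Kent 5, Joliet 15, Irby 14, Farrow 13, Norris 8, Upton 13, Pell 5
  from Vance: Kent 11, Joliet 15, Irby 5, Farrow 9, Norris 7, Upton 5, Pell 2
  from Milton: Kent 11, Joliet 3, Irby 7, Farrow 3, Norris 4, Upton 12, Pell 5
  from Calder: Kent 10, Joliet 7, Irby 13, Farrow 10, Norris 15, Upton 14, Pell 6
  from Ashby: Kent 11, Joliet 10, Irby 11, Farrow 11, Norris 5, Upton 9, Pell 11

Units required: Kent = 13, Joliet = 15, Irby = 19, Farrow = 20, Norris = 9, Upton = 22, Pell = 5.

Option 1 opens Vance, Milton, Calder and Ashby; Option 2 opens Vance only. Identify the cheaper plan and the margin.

Option 1: {Vance, Milton, Calder, Ashby}: Kent→Calder 10·13=130, Joliet→Milton 3·15=45, Irby→Vance 5·19=95, Farrow→Milton 3·20=60, Norris→Milton 4·9=36, Upton→Vance 5·22=110, Pell→Vance 2·5=10. Service 486; fixed 713; total 1199.
Option 2: {Vance}: Kent→Vance 11·13=143, Joliet→Vance 15·15=225, Irby→Vance 5·19=95, Farrow→Vance 9·20=180, Norris→Vance 7·9=63, Upton→Vance 5·22=110, Pell→Vance 2·5=10. Service 826; fixed 228; total 1054.
Difference: |1199 − 1054| = 145.

Option 2 is cheaper by 145.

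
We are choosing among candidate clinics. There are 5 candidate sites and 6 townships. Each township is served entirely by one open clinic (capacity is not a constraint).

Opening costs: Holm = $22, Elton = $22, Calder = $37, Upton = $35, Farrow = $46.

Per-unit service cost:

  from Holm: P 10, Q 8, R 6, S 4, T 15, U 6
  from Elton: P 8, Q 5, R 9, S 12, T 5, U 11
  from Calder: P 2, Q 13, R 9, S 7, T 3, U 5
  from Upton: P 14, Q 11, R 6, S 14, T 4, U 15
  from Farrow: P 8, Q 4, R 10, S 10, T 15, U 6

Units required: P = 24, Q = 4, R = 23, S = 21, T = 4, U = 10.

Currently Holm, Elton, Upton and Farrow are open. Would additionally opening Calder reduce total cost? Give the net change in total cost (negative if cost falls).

Current service cost with {Holm, Elton, Upton, Farrow}: 506.
Adding Calder: each township re-picks its cheapest; new service cost 348, saving 158.
Extra fixed cost: 37. Net change = 37 − 158 = -121.
(Totals: 631 → 510.)

Yes — net change −121 (cost falls by 121).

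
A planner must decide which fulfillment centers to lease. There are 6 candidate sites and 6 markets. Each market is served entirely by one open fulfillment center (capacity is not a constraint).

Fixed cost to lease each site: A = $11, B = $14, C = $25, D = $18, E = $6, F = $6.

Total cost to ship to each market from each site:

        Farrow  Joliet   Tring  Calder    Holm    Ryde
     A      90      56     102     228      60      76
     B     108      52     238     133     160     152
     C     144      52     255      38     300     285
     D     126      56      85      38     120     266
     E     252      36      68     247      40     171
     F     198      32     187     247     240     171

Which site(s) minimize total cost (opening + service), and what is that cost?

Open A, D and E; minimum total cost 383.

For any fixed open set, each market goes to its cheapest open site; total = fixed + service.
{A, D, E}: Farrow→A 90, Joliet→E 36, Tring→E 68, Calder→D 38, Holm→E 40, Ryde→A 76. Service 348; fixed 35; total 383.
{A, D, E, F}: Farrow→A 90, Joliet→F 32, Tring→E 68, Calder→D 38, Holm→E 40, Ryde→A 76. Service 344; fixed 41; total 385.
{A, C, E}: service 348 + fixed 42 = 390
{A, B, C, D, E, F}: service 344 + fixed 80 = 424
No other subset beats 383.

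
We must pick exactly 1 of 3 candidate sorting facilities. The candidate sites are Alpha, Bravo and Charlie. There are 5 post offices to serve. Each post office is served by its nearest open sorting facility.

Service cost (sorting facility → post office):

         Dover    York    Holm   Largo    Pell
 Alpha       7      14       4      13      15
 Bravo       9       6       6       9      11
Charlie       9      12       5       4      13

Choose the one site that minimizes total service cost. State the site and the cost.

Choose Bravo only; total service cost 41.

With exactly 1 open, each post office uses its cheapest among the chosen.
{Bravo}: Dover→Bravo 9, York→Bravo 6, Holm→Bravo 6, Largo→Bravo 9, Pell→Bravo 11. Service cost 41.
{Charlie}: service cost 43
{Alpha}: service cost 53
Among all 3 size-1 choices, {Bravo} is lowest.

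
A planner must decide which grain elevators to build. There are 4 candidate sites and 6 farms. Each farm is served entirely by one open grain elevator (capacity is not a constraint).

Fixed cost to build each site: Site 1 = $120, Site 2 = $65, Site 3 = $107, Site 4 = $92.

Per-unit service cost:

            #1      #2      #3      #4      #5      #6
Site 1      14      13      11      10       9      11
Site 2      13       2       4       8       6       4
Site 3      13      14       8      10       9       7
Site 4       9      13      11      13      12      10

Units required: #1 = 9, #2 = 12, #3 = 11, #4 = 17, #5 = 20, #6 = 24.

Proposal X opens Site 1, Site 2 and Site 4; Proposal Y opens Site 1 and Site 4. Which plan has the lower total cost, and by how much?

Proposal X is cheaper by 382.

Proposal X: {Site 1, Site 2, Site 4}: #1→Site 4 9·9=81, #2→Site 2 2·12=24, #3→Site 2 4·11=44, #4→Site 2 8·17=136, #5→Site 2 6·20=120, #6→Site 2 4·24=96. Service 501; fixed 277; total 778.
Proposal Y: {Site 1, Site 4}: #1→Site 4 9·9=81, #2→Site 1 13·12=156, #3→Site 1 11·11=121, #4→Site 1 10·17=170, #5→Site 1 9·20=180, #6→Site 4 10·24=240. Service 948; fixed 212; total 1160.
Difference: |778 − 1160| = 382.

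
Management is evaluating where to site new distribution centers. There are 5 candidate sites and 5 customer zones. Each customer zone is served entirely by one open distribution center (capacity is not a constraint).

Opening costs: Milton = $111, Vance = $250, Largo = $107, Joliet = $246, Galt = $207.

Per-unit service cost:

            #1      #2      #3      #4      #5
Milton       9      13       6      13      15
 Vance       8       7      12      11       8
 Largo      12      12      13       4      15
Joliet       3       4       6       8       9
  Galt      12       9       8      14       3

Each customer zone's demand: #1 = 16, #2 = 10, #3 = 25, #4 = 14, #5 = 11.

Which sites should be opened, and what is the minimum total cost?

For any fixed open set, each customer zone goes to its cheapest open site; total = fixed + service.
{Joliet}: #1→Joliet 3·16=48, #2→Joliet 4·10=40, #3→Joliet 6·25=150, #4→Joliet 8·14=112, #5→Joliet 9·11=99. Service 449; fixed 246; total 695.
{Largo, Joliet}: #1→Joliet 3·16=48, #2→Joliet 4·10=40, #3→Joliet 6·25=150, #4→Largo 4·14=56, #5→Joliet 9·11=99. Service 393; fixed 353; total 746.
{Milton, Joliet}: service 449 + fixed 357 = 806
{Milton, Vance, Largo, Joliet, Galt}: #1→Joliet 3·16=48, #2→Joliet 4·10=40, #3→Milton 6·25=150, #4→Largo 4·14=56, #5→Galt 3·11=33. Service 327; fixed 921; total 1248.
No other subset beats 695.

Open Joliet only; minimum total cost 695.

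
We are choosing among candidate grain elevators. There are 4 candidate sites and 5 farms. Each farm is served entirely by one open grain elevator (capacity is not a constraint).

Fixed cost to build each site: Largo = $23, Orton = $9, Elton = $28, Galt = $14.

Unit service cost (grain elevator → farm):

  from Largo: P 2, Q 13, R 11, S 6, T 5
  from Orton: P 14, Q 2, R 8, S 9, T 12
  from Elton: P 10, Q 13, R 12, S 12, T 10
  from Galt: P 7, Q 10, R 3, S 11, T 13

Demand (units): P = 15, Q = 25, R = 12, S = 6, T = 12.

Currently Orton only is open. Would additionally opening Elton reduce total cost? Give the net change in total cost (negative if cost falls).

Current service cost with {Orton}: 554.
Adding Elton: each farm re-picks its cheapest; new service cost 470, saving 84.
Extra fixed cost: 28. Net change = 28 − 84 = -56.
(Totals: 563 → 507.)

Yes — net change −56 (cost falls by 56).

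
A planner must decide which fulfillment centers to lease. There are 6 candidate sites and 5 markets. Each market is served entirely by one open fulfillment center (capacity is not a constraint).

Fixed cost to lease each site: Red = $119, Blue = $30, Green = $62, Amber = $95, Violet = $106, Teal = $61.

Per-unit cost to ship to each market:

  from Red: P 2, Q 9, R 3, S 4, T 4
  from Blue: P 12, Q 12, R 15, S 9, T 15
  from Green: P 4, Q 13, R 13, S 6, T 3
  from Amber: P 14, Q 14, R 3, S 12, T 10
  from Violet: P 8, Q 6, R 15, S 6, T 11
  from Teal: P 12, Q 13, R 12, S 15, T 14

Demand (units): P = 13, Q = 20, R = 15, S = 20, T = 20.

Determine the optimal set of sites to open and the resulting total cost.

For any fixed open set, each market goes to its cheapest open site; total = fixed + service.
{Red}: P→Red 2·13=26, Q→Red 9·20=180, R→Red 3·15=45, S→Red 4·20=80, T→Red 4·20=80. Service 411; fixed 119; total 530.
{Red, Blue}: service 411 + fixed 149 = 560
{Red, Green}: service 391 + fixed 181 = 572
{Red, Blue, Green, Amber, Violet, Teal}: P→Red 2·13=26, Q→Violet 6·20=120, R→Red 3·15=45, S→Red 4·20=80, T→Green 3·20=60. Service 331; fixed 473; total 804.
No other subset beats 530.

Open Red only; minimum total cost 530.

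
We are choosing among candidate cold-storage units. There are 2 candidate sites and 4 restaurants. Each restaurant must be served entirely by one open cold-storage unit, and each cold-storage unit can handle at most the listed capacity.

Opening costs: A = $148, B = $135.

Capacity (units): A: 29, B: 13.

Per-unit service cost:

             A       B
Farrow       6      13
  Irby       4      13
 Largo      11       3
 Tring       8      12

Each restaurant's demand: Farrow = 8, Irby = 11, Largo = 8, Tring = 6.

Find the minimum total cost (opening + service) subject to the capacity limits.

Minimum total cost: 447

Open {A, B}: Farrow→A 6·8=48, Irby→A 4·11=44, Largo→B 3·8=24, Tring→A 8·6=48.
Loads: A carries 25/29, B carries 8/13. Service 164; fixed 283; total 447.
Next best feasible plan costs 535.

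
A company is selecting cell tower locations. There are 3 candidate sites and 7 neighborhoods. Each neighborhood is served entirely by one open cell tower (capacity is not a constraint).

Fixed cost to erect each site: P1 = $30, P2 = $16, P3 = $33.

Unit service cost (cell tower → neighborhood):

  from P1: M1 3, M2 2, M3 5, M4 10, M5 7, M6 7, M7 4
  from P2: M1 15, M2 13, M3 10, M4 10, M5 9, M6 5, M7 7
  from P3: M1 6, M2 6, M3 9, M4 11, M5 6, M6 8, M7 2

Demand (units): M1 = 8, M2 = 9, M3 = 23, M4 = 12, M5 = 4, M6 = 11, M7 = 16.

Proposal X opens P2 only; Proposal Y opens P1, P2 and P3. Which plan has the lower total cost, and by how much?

Proposal X: {P2}: M1→P2 15·8=120, M2→P2 13·9=117, M3→P2 10·23=230, M4→P2 10·12=120, M5→P2 9·4=36, M6→P2 5·11=55, M7→P2 7·16=112. Service 790; fixed 16; total 806.
Proposal Y: {P1, P2, P3}: M1→P1 3·8=24, M2→P1 2·9=18, M3→P1 5·23=115, M4→P1 10·12=120, M5→P3 6·4=24, M6→P2 5·11=55, M7→P3 2·16=32. Service 388; fixed 79; total 467.
Difference: |806 − 467| = 339.

Proposal Y is cheaper by 339.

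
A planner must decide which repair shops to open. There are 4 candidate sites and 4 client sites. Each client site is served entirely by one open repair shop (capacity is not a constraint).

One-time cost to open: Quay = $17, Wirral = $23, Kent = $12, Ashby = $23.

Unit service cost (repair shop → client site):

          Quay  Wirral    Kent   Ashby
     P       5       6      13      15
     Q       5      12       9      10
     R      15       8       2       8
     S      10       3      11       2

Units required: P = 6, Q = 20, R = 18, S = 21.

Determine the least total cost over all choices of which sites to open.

For any fixed open set, each client site goes to its cheapest open site; total = fixed + service.
{Quay, Kent, Ashby}: P→Quay 5·6=30, Q→Quay 5·20=100, R→Kent 2·18=36, S→Ashby 2·21=42. Service 208; fixed 52; total 260.
{Quay, Wirral, Kent}: service 229 + fixed 52 = 281
{Quay, Wirral, Kent, Ashby}: service 208 + fixed 75 = 283
{Kent}: P→Kent 13·6=78, Q→Kent 9·20=180, R→Kent 2·18=36, S→Kent 11·21=231. Service 525; fixed 12; total 537.
No other subset beats 260.

Minimum total cost: 260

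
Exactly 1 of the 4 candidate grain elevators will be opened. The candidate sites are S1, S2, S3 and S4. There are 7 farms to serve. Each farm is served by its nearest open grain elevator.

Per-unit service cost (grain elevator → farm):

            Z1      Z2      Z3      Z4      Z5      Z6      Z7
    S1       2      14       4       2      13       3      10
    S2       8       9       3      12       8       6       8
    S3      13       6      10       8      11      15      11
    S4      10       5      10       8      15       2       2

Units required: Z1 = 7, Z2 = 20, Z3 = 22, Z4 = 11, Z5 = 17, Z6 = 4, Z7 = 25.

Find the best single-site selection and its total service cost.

With exactly 1 open, each farm uses its cheapest among the chosen.
{S4}: Z1→S4 10·7=70, Z2→S4 5·20=100, Z3→S4 10·22=220, Z4→S4 8·11=88, Z5→S4 15·17=255, Z6→S4 2·4=8, Z7→S4 2·25=50. Service cost 791.
{S2}: service cost 794
{S1}: service cost 887
Among all 4 size-1 choices, {S4} is lowest.

Choose S4 only; total service cost 791.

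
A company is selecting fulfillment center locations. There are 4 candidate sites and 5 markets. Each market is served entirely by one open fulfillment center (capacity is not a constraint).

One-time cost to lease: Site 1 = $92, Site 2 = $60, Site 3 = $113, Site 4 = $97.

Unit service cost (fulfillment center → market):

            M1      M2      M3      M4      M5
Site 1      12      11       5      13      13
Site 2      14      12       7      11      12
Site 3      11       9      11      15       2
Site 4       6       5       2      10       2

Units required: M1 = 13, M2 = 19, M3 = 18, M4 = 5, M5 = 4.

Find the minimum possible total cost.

For any fixed open set, each market goes to its cheapest open site; total = fixed + service.
{Site 4}: M1→Site 4 6·13=78, M2→Site 4 5·19=95, M3→Site 4 2·18=36, M4→Site 4 10·5=50, M5→Site 4 2·4=8. Service 267; fixed 97; total 364.
{Site 2, Site 4}: M1→Site 4 6·13=78, M2→Site 4 5·19=95, M3→Site 4 2·18=36, M4→Site 4 10·5=50, M5→Site 4 2·4=8. Service 267; fixed 157; total 424.
{Site 1, Site 4}: service 267 + fixed 189 = 456
{Site 1, Site 2, Site 3, Site 4}: M1→Site 4 6·13=78, M2→Site 4 5·19=95, M3→Site 4 2·18=36, M4→Site 4 10·5=50, M5→Site 3 2·4=8. Service 267; fixed 362; total 629.
No other subset beats 364.

Minimum total cost: 364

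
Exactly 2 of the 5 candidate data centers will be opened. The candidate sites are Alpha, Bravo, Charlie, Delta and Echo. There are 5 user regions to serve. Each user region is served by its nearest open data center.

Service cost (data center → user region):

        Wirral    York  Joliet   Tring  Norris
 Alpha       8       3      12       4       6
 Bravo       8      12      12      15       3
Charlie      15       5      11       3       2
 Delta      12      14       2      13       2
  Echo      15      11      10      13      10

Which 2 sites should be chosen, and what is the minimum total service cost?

With exactly 2 open, each user region uses its cheapest among the chosen.
{Alpha, Delta}: Wirral→Alpha 8, York→Alpha 3, Joliet→Delta 2, Tring→Alpha 4, Norris→Delta 2. Service cost 19.
{Charlie, Delta}: service cost 24
{Alpha, Charlie}: service cost 27
Among all 10 size-2 choices, {Alpha, Delta} is lowest.

Choose Alpha and Delta; total service cost 19.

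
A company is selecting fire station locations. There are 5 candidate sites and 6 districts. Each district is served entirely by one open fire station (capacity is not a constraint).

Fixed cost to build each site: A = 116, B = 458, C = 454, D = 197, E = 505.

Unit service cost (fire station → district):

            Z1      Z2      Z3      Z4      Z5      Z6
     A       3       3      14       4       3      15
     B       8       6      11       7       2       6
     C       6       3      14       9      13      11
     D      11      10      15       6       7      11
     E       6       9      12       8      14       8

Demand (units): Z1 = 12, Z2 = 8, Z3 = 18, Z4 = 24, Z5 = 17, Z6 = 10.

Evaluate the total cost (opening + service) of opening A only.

Total cost: 725

Each district is assigned to its cheapest site among the open ones.
{A}: Z1→A 3·12=36, Z2→A 3·8=24, Z3→A 14·18=252, Z4→A 4·24=96, Z5→A 3·17=51, Z6→A 15·10=150. Service 609; fixed 116; total 725.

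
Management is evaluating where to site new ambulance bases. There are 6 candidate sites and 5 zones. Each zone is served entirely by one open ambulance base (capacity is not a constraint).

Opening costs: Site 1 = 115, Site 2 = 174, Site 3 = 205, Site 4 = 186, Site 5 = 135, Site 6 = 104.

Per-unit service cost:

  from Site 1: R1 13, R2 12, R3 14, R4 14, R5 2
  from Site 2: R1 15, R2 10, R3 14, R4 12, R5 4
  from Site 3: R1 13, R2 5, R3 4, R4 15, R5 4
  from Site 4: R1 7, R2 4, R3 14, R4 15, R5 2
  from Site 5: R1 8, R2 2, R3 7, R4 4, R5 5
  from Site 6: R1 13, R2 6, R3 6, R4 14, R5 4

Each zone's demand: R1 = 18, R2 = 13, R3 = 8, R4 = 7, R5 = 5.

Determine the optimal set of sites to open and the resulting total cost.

For any fixed open set, each zone goes to its cheapest open site; total = fixed + service.
{Site 5}: R1→Site 5 8·18=144, R2→Site 5 2·13=26, R3→Site 5 7·8=56, R4→Site 5 4·7=28, R5→Site 5 5·5=25. Service 279; fixed 135; total 414.
{Site 5, Site 6}: service 266 + fixed 239 = 505
{Site 1, Site 5}: R1→Site 5 8·18=144, R2→Site 5 2·13=26, R3→Site 5 7·8=56, R4→Site 5 4·7=28, R5→Site 1 2·5=10. Service 264; fixed 250; total 514.
{Site 1, Site 2, Site 3, Site 4, Site 5, Site 6}: service 222 + fixed 919 = 1141
No other subset beats 414.

Open Site 5 only; minimum total cost 414.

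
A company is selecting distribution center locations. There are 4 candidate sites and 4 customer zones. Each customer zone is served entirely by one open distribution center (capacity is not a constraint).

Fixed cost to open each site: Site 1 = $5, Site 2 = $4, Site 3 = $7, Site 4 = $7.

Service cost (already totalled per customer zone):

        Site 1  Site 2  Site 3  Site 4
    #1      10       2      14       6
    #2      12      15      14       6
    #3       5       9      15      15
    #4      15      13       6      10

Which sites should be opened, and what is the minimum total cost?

Open Site 2 and Site 4; minimum total cost 38.

For any fixed open set, each customer zone goes to its cheapest open site; total = fixed + service.
{Site 2, Site 4}: #1→Site 2 2, #2→Site 4 6, #3→Site 2 9, #4→Site 4 10. Service 27; fixed 11; total 38.
{Site 1, Site 2, Site 4}: service 23 + fixed 16 = 39
{Site 1, Site 4}: service 27 + fixed 12 = 39
{Site 1, Site 2, Site 3, Site 4}: #1→Site 2 2, #2→Site 4 6, #3→Site 1 5, #4→Site 3 6. Service 19; fixed 23; total 42.
No other subset beats 38.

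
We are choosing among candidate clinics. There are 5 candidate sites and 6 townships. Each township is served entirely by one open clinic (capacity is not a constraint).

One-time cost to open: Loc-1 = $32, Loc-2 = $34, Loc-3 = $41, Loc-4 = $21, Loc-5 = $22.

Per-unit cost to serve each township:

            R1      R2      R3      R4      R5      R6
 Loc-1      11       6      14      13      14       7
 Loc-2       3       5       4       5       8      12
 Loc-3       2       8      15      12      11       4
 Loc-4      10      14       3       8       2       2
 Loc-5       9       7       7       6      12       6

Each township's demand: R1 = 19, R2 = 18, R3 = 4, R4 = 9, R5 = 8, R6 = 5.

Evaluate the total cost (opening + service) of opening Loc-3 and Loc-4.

Total cost: 354

Each township is assigned to its cheapest site among the open ones.
{Loc-3, Loc-4}: R1→Loc-3 2·19=38, R2→Loc-3 8·18=144, R3→Loc-4 3·4=12, R4→Loc-4 8·9=72, R5→Loc-4 2·8=16, R6→Loc-4 2·5=10. Service 292; fixed 62; total 354.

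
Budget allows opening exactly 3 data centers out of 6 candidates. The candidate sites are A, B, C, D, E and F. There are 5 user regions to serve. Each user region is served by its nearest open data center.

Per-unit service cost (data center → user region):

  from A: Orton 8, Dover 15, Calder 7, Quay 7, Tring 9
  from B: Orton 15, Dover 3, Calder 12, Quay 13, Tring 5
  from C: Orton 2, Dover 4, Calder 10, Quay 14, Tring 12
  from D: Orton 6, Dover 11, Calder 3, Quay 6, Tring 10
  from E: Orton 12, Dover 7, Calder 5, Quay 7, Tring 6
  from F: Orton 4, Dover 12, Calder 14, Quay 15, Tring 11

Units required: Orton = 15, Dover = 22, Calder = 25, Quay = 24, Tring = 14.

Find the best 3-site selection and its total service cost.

With exactly 3 open, each user region uses its cheapest among the chosen.
{B, C, D}: Orton→C 2·15=30, Dover→B 3·22=66, Calder→D 3·25=75, Quay→D 6·24=144, Tring→B 5·14=70. Service cost 385.
{B, D, F}: service cost 415
{C, D, E}: service cost 421
Among all 20 size-3 choices, {B, C, D} is lowest.

Choose B, C and D; total service cost 385.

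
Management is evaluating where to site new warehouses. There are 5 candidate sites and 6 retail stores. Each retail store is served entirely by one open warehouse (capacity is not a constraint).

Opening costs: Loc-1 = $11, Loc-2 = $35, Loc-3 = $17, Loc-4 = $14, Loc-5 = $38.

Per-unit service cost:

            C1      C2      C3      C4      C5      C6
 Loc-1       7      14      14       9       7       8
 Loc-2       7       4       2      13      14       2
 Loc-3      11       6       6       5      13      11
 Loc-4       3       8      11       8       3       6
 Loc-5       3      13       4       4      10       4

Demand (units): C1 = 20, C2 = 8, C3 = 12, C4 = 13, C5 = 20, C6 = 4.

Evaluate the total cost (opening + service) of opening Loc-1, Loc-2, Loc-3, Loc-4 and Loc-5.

Each retail store is assigned to its cheapest site among the open ones.
{Loc-1, Loc-2, Loc-3, Loc-4, Loc-5}: C1→Loc-4 3·20=60, C2→Loc-2 4·8=32, C3→Loc-2 2·12=24, C4→Loc-5 4·13=52, C5→Loc-4 3·20=60, C6→Loc-2 2·4=8. Service 236; fixed 115; total 351.

Total cost: 351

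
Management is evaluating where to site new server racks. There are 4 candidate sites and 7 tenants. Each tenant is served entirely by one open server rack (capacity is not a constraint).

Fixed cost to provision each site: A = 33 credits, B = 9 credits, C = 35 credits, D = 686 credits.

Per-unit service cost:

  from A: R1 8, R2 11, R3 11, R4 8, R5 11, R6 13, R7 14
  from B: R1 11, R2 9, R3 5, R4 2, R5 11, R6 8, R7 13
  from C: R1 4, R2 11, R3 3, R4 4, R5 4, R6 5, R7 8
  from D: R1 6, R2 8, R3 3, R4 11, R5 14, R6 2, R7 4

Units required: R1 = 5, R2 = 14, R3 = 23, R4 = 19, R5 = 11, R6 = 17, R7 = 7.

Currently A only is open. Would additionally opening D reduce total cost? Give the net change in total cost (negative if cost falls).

Current service cost with {A}: 1039.
Adding D: each tenant re-picks its cheapest; new service cost 546, saving 493.
Extra fixed cost: 686. Net change = 686 − 493 = 193.
(Totals: 1072 → 1265.)

No — net change +193 (cost rises by 193).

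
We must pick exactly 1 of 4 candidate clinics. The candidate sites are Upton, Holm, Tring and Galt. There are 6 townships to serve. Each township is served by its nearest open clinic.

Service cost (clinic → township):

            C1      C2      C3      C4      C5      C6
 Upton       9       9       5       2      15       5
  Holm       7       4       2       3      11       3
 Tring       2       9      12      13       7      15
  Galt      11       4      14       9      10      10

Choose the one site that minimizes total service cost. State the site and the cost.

Choose Holm only; total service cost 30.

With exactly 1 open, each township uses its cheapest among the chosen.
{Holm}: C1→Holm 7, C2→Holm 4, C3→Holm 2, C4→Holm 3, C5→Holm 11, C6→Holm 3. Service cost 30.
{Upton}: service cost 45
{Tring}: service cost 58
Among all 4 size-1 choices, {Holm} is lowest.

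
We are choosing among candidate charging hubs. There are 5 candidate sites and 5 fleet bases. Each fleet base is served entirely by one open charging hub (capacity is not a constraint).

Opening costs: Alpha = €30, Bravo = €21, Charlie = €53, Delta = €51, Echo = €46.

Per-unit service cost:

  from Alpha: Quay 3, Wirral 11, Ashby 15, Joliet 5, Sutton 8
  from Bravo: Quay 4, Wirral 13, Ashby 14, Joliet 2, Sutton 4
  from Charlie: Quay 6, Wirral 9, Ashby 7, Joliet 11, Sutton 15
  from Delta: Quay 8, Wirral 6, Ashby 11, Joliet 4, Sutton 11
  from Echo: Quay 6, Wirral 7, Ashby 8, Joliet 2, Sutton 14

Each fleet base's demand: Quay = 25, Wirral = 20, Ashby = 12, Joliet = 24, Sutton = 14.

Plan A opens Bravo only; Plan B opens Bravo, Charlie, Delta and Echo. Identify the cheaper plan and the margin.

Plan B is cheaper by 74.

Plan A: {Bravo}: Quay→Bravo 4·25=100, Wirral→Bravo 13·20=260, Ashby→Bravo 14·12=168, Joliet→Bravo 2·24=48, Sutton→Bravo 4·14=56. Service 632; fixed 21; total 653.
Plan B: {Bravo, Charlie, Delta, Echo}: Quay→Bravo 4·25=100, Wirral→Delta 6·20=120, Ashby→Charlie 7·12=84, Joliet→Bravo 2·24=48, Sutton→Bravo 4·14=56. Service 408; fixed 171; total 579.
Difference: |653 − 579| = 74.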